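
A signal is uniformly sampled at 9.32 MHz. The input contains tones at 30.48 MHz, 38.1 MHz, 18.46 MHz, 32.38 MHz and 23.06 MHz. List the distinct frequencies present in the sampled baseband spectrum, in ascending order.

0.18 MHz, 0.82 MHz, 2.52 MHz, 4.42 MHz

fs/2 = 4.66 MHz.
30.48 MHz mod fs = 2.52 MHz.
2.52 MHz ≤ fs/2 = 4.66 MHz, appears at 2.52 MHz.
38.1 MHz mod fs = 0.82 MHz.
0.82 MHz ≤ fs/2 = 4.66 MHz, appears at 0.82 MHz.
18.46 MHz mod fs = 9.14 MHz.
9.14 MHz > fs/2 = 4.66 MHz, folds to fs − 9.14 MHz = 0.18 MHz.
32.38 MHz mod fs = 4.42 MHz.
4.42 MHz ≤ fs/2 = 4.66 MHz, appears at 4.42 MHz.
23.06 MHz mod fs = 4.42 MHz.
4.42 MHz ≤ fs/2 = 4.66 MHz, appears at 4.42 MHz.
Distinct values: {0.18 MHz, 0.82 MHz, 2.52 MHz, 4.42 MHz}.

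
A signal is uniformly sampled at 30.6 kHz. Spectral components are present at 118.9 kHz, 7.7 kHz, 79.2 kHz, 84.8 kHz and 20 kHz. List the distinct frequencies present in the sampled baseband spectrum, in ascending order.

3.5 kHz, 7 kHz, 7.7 kHz, 10.6 kHz, 12.6 kHz

fs/2 = 15.3 kHz.
118.9 kHz mod fs = 27.1 kHz.
27.1 kHz > fs/2 = 15.3 kHz, folds to fs − 27.1 kHz = 3.5 kHz.
7.7 kHz ≤ fs/2 = 15.3 kHz, passes unchanged.
79.2 kHz mod fs = 18 kHz.
18 kHz > fs/2 = 15.3 kHz, folds to fs − 18 kHz = 12.6 kHz.
84.8 kHz mod fs = 23.6 kHz.
23.6 kHz > fs/2 = 15.3 kHz, folds to fs − 23.6 kHz = 7 kHz.
20 kHz > fs/2 = 15.3 kHz, folds to fs − 20 kHz = 10.6 kHz.
Distinct values: {3.5 kHz, 7 kHz, 7.7 kHz, 10.6 kHz, 12.6 kHz}.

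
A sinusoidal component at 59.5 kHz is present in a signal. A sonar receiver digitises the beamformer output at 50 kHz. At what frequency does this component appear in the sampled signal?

9.5 kHz

59.5 kHz mod fs = 9.5 kHz.
9.5 kHz ≤ fs/2 = 25 kHz, appears at 9.5 kHz.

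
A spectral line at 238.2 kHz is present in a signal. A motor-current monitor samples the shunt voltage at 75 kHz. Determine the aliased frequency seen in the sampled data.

238.2 kHz mod fs = 13.2 kHz.
13.2 kHz ≤ fs/2 = 37.5 kHz, appears at 13.2 kHz.

13.2 kHz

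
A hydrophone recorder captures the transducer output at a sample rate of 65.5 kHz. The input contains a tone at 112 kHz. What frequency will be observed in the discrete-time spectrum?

19 kHz

112 kHz mod fs = 46.5 kHz.
46.5 kHz > fs/2 = 32.75 kHz, folds to fs − 46.5 kHz = 19 kHz.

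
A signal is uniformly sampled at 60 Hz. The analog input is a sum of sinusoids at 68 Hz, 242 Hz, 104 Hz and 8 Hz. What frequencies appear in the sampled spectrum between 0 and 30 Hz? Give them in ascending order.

2 Hz, 8 Hz, 16 Hz

fs/2 = 30 Hz.
68 Hz mod fs = 8 Hz.
8 Hz ≤ fs/2 = 30 Hz, appears at 8 Hz.
242 Hz mod fs = 2 Hz.
2 Hz ≤ fs/2 = 30 Hz, appears at 2 Hz.
104 Hz mod fs = 44 Hz.
44 Hz > fs/2 = 30 Hz, folds to fs − 44 Hz = 16 Hz.
8 Hz ≤ fs/2 = 30 Hz, passes unchanged.
Distinct values: {2 Hz, 8 Hz, 16 Hz}.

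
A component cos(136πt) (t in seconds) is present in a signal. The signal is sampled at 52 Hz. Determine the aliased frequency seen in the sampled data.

ω = 136π rad/s → f = ω/(2π) = 68 Hz.
68 Hz mod fs = 16 Hz.
16 Hz ≤ fs/2 = 26 Hz, appears at 16 Hz.

16 Hz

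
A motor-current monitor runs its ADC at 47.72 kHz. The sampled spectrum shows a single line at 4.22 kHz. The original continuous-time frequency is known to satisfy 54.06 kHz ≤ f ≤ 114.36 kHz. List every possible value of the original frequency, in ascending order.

Frequencies that alias to 4.22 kHz are k·fs ± 4.22 kHz for integer k ≥ 0.
k=0: 4.22 kHz.
k=1: 43.5 kHz, 51.94 kHz.
k=2: 91.22 kHz, 99.66 kHz.
k=3: 138.94 kHz, 147.38 kHz.
Within [54.06 kHz, 114.36 kHz]: 91.22 kHz, 99.66 kHz.

91.22 kHz, 99.66 kHz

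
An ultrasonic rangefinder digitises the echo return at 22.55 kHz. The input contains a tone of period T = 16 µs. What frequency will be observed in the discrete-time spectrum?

5.15 kHz

T = 16 µs → f = 1/T = 62.5 kHz.
62.5 kHz mod fs = 17.4 kHz.
17.4 kHz > fs/2 = 11.275 kHz, folds to fs − 17.4 kHz = 5.15 kHz.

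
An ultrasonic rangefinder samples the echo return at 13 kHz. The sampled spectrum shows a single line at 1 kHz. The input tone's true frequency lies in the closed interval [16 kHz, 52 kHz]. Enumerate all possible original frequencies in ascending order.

25 kHz, 27 kHz, 38 kHz, 40 kHz, 51 kHz

Frequencies that alias to 1 kHz are k·fs ± 1 kHz for integer k ≥ 0.
k=0: 1 kHz.
k=1: 12 kHz, 14 kHz.
k=2: 25 kHz, 27 kHz.
k=3: 38 kHz, 40 kHz.
k=4: 51 kHz, 53 kHz.
k=5: 64 kHz, 66 kHz.
Within [16 kHz, 52 kHz]: 25 kHz, 27 kHz, 38 kHz, 40 kHz, 51 kHz.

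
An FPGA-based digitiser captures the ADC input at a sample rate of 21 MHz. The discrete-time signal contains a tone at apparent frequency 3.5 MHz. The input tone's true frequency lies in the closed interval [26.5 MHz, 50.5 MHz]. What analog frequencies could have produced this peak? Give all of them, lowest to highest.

38.5 MHz, 45.5 MHz

Frequencies that alias to 3.5 MHz are k·fs ± 3.5 MHz for integer k ≥ 0.
k=0: 3.5 MHz.
k=1: 17.5 MHz, 24.5 MHz.
k=2: 38.5 MHz, 45.5 MHz.
k=3: 59.5 MHz, 66.5 MHz.
Within [26.5 MHz, 50.5 MHz]: 38.5 MHz, 45.5 MHz.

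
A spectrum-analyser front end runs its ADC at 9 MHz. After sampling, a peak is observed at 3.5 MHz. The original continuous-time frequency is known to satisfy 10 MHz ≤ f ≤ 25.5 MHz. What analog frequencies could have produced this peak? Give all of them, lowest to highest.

Frequencies that alias to 3.5 MHz are k·fs ± 3.5 MHz for integer k ≥ 0.
k=0: 3.5 MHz.
k=1: 5.5 MHz, 12.5 MHz.
k=2: 14.5 MHz, 21.5 MHz.
k=3: 23.5 MHz, 30.5 MHz.
k=4: 32.5 MHz, 39.5 MHz.
Within [10 MHz, 25.5 MHz]: 12.5 MHz, 14.5 MHz, 21.5 MHz, 23.5 MHz.

12.5 MHz, 14.5 MHz, 21.5 MHz, 23.5 MHz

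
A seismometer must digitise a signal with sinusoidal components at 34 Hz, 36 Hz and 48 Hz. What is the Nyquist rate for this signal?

Highest-frequency component: 48 Hz.
Nyquist rate = 2 × 48 Hz = 96 Hz.

96 Hz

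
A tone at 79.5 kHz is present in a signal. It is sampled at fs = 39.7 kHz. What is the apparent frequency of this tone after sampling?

0.1 kHz

79.5 kHz mod fs = 0.1 kHz.
0.1 kHz ≤ fs/2 = 19.85 kHz, appears at 0.1 kHz.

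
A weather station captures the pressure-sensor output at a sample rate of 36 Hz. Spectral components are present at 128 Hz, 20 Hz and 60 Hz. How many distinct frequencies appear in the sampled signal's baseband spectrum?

2

fs/2 = 18 Hz.
128 Hz mod fs = 20 Hz.
20 Hz > fs/2 = 18 Hz, folds to fs − 20 Hz = 16 Hz.
20 Hz > fs/2 = 18 Hz, folds to fs − 20 Hz = 16 Hz.
60 Hz mod fs = 24 Hz.
24 Hz > fs/2 = 18 Hz, folds to fs − 24 Hz = 12 Hz.
Distinct values: {12 Hz, 16 Hz} → 2.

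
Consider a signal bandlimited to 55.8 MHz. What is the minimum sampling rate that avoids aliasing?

Nyquist rate = 2 × 55.8 MHz = 111.6 MHz.

111.6 MHz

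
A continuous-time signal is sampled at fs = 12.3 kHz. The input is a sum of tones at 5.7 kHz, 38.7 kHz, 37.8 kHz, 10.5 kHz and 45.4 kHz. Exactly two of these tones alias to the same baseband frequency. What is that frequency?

fs/2 = 6.15 kHz.
5.7 kHz ≤ fs/2 = 6.15 kHz, passes unchanged.
38.7 kHz mod fs = 1.8 kHz.
1.8 kHz ≤ fs/2 = 6.15 kHz, appears at 1.8 kHz.
37.8 kHz mod fs = 0.9 kHz.
0.9 kHz ≤ fs/2 = 6.15 kHz, appears at 0.9 kHz.
10.5 kHz > fs/2 = 6.15 kHz, folds to fs − 10.5 kHz = 1.8 kHz.
45.4 kHz mod fs = 8.5 kHz.
8.5 kHz > fs/2 = 6.15 kHz, folds to fs − 8.5 kHz = 3.8 kHz.
10.5 kHz and 38.7 kHz both map to 1.8 kHz.

1.8 kHz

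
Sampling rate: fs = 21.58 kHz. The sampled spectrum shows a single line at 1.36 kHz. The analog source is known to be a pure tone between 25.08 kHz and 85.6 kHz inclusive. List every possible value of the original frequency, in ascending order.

41.8 kHz, 44.52 kHz, 63.38 kHz, 66.1 kHz, 84.96 kHz

Frequencies that alias to 1.36 kHz are k·fs ± 1.36 kHz for integer k ≥ 0.
k=0: 1.36 kHz.
k=1: 20.22 kHz, 22.94 kHz.
k=2: 41.8 kHz, 44.52 kHz.
k=3: 63.38 kHz, 66.1 kHz.
k=4: 84.96 kHz, 87.68 kHz.
k=5: 106.54 kHz, 109.26 kHz.
Within [25.08 kHz, 85.6 kHz]: 41.8 kHz, 44.52 kHz, 63.38 kHz, 66.1 kHz, 84.96 kHz.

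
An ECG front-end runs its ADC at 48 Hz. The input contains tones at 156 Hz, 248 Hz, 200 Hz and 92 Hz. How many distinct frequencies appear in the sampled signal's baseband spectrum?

fs/2 = 24 Hz.
156 Hz mod fs = 12 Hz.
12 Hz ≤ fs/2 = 24 Hz, appears at 12 Hz.
248 Hz mod fs = 8 Hz.
8 Hz ≤ fs/2 = 24 Hz, appears at 8 Hz.
200 Hz mod fs = 8 Hz.
8 Hz ≤ fs/2 = 24 Hz, appears at 8 Hz.
92 Hz mod fs = 44 Hz.
44 Hz > fs/2 = 24 Hz, folds to fs − 44 Hz = 4 Hz.
Distinct values: {4 Hz, 8 Hz, 12 Hz} → 3.

3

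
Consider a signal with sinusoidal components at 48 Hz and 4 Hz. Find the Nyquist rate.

Highest-frequency component: 48 Hz.
Nyquist rate = 2 × 48 Hz = 96 Hz.

96 Hz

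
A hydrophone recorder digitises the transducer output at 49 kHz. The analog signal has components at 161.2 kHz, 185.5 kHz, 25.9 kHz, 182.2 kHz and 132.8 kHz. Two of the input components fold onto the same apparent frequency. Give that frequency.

14.2 kHz

fs/2 = 24.5 kHz.
161.2 kHz mod fs = 14.2 kHz.
14.2 kHz ≤ fs/2 = 24.5 kHz, appears at 14.2 kHz.
185.5 kHz mod fs = 38.5 kHz.
38.5 kHz > fs/2 = 24.5 kHz, folds to fs − 38.5 kHz = 10.5 kHz.
25.9 kHz > fs/2 = 24.5 kHz, folds to fs − 25.9 kHz = 23.1 kHz.
182.2 kHz mod fs = 35.2 kHz.
35.2 kHz > fs/2 = 24.5 kHz, folds to fs − 35.2 kHz = 13.8 kHz.
132.8 kHz mod fs = 34.8 kHz.
34.8 kHz > fs/2 = 24.5 kHz, folds to fs − 34.8 kHz = 14.2 kHz.
132.8 kHz and 161.2 kHz both map to 14.2 kHz.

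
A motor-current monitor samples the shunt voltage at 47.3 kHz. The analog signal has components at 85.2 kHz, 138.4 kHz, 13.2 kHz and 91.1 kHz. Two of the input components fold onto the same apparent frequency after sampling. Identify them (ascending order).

91.1 kHz, 138.4 kHz

fs/2 = 23.65 kHz.
85.2 kHz mod fs = 37.9 kHz.
37.9 kHz > fs/2 = 23.65 kHz, folds to fs − 37.9 kHz = 9.4 kHz.
138.4 kHz mod fs = 43.8 kHz.
43.8 kHz > fs/2 = 23.65 kHz, folds to fs − 43.8 kHz = 3.5 kHz.
13.2 kHz ≤ fs/2 = 23.65 kHz, passes unchanged.
91.1 kHz mod fs = 43.8 kHz.
43.8 kHz > fs/2 = 23.65 kHz, folds to fs − 43.8 kHz = 3.5 kHz.
91.1 kHz and 138.4 kHz both map to 3.5 kHz.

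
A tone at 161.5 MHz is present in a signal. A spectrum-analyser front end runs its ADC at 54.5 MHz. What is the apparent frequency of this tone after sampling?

2 MHz

161.5 MHz mod fs = 52.5 MHz.
52.5 MHz > fs/2 = 27.25 MHz, folds to fs − 52.5 MHz = 2 MHz.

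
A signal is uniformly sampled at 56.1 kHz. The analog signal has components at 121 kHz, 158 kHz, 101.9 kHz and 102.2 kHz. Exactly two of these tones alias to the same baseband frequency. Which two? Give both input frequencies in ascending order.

fs/2 = 28.05 kHz.
121 kHz mod fs = 8.8 kHz.
8.8 kHz ≤ fs/2 = 28.05 kHz, appears at 8.8 kHz.
158 kHz mod fs = 45.8 kHz.
45.8 kHz > fs/2 = 28.05 kHz, folds to fs − 45.8 kHz = 10.3 kHz.
101.9 kHz mod fs = 45.8 kHz.
45.8 kHz > fs/2 = 28.05 kHz, folds to fs − 45.8 kHz = 10.3 kHz.
102.2 kHz mod fs = 46.1 kHz.
46.1 kHz > fs/2 = 28.05 kHz, folds to fs − 46.1 kHz = 10 kHz.
101.9 kHz and 158 kHz both map to 10.3 kHz.

101.9 kHz, 158 kHz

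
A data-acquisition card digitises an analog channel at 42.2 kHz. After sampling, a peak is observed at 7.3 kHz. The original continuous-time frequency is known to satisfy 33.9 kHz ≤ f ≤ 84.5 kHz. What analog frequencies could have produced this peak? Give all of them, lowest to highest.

34.9 kHz, 49.5 kHz, 77.1 kHz

Frequencies that alias to 7.3 kHz are k·fs ± 7.3 kHz for integer k ≥ 0.
k=0: 7.3 kHz.
k=1: 34.9 kHz, 49.5 kHz.
k=2: 77.1 kHz, 91.7 kHz.
k=3: 119.3 kHz, 133.9 kHz.
Within [33.9 kHz, 84.5 kHz]: 34.9 kHz, 49.5 kHz, 77.1 kHz.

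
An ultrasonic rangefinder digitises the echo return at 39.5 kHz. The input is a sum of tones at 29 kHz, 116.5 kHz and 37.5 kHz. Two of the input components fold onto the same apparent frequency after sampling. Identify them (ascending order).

fs/2 = 19.75 kHz.
29 kHz > fs/2 = 19.75 kHz, folds to fs − 29 kHz = 10.5 kHz.
116.5 kHz mod fs = 37.5 kHz.
37.5 kHz > fs/2 = 19.75 kHz, folds to fs − 37.5 kHz = 2 kHz.
37.5 kHz > fs/2 = 19.75 kHz, folds to fs − 37.5 kHz = 2 kHz.
37.5 kHz and 116.5 kHz both map to 2 kHz.

37.5 kHz, 116.5 kHz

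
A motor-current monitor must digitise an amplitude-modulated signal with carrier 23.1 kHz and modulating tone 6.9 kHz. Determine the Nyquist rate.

60 kHz

AM sidebands sit at fc ± fm = 16.2 kHz and 30 kHz.
Highest-frequency component: 30 kHz.
Nyquist rate = 2 × 30 kHz = 60 kHz.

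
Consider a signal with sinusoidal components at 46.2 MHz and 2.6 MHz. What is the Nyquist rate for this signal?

92.4 MHz

Highest-frequency component: 46.2 MHz.
Nyquist rate = 2 × 46.2 MHz = 92.4 MHz.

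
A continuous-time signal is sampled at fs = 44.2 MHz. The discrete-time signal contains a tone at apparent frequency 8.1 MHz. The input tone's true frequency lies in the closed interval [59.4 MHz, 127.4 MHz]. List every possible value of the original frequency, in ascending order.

80.3 MHz, 96.5 MHz, 124.5 MHz

Frequencies that alias to 8.1 MHz are k·fs ± 8.1 MHz for integer k ≥ 0.
k=0: 8.1 MHz.
k=1: 36.1 MHz, 52.3 MHz.
k=2: 80.3 MHz, 96.5 MHz.
k=3: 124.5 MHz, 140.7 MHz.
k=4: 168.7 MHz, 184.9 MHz.
Within [59.4 MHz, 127.4 MHz]: 80.3 MHz, 96.5 MHz, 124.5 MHz.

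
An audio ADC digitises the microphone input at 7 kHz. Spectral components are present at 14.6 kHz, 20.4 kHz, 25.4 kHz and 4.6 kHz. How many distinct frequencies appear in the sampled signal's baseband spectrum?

3

fs/2 = 3.5 kHz.
14.6 kHz mod fs = 0.6 kHz.
0.6 kHz ≤ fs/2 = 3.5 kHz, appears at 0.6 kHz.
20.4 kHz mod fs = 6.4 kHz.
6.4 kHz > fs/2 = 3.5 kHz, folds to fs − 6.4 kHz = 0.6 kHz.
25.4 kHz mod fs = 4.4 kHz.
4.4 kHz > fs/2 = 3.5 kHz, folds to fs − 4.4 kHz = 2.6 kHz.
4.6 kHz > fs/2 = 3.5 kHz, folds to fs − 4.6 kHz = 2.4 kHz.
Distinct values: {0.6 kHz, 2.4 kHz, 2.6 kHz} → 3.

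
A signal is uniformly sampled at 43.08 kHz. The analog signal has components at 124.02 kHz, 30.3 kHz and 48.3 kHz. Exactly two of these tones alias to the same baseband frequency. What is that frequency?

fs/2 = 21.54 kHz.
124.02 kHz mod fs = 37.86 kHz.
37.86 kHz > fs/2 = 21.54 kHz, folds to fs − 37.86 kHz = 5.22 kHz.
30.3 kHz > fs/2 = 21.54 kHz, folds to fs − 30.3 kHz = 12.78 kHz.
48.3 kHz mod fs = 5.22 kHz.
5.22 kHz ≤ fs/2 = 21.54 kHz, appears at 5.22 kHz.
48.3 kHz and 124.02 kHz both map to 5.22 kHz.

5.22 kHz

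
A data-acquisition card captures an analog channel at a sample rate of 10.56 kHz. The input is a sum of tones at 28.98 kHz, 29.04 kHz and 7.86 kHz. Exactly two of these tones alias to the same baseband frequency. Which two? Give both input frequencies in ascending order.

7.86 kHz, 28.98 kHz

fs/2 = 5.28 kHz.
28.98 kHz mod fs = 7.86 kHz.
7.86 kHz > fs/2 = 5.28 kHz, folds to fs − 7.86 kHz = 2.7 kHz.
29.04 kHz mod fs = 7.92 kHz.
7.92 kHz > fs/2 = 5.28 kHz, folds to fs − 7.92 kHz = 2.64 kHz.
7.86 kHz > fs/2 = 5.28 kHz, folds to fs − 7.86 kHz = 2.7 kHz.
7.86 kHz and 28.98 kHz both map to 2.7 kHz.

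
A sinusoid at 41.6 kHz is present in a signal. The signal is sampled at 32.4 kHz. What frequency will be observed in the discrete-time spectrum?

41.6 kHz mod fs = 9.2 kHz.
9.2 kHz ≤ fs/2 = 16.2 kHz, appears at 9.2 kHz.

9.2 kHz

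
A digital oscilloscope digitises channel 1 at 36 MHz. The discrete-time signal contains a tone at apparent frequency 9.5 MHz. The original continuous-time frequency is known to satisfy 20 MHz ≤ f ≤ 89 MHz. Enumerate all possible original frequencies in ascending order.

26.5 MHz, 45.5 MHz, 62.5 MHz, 81.5 MHz

Frequencies that alias to 9.5 MHz are k·fs ± 9.5 MHz for integer k ≥ 0.
k=0: 9.5 MHz.
k=1: 26.5 MHz, 45.5 MHz.
k=2: 62.5 MHz, 81.5 MHz.
k=3: 98.5 MHz, 117.5 MHz.
Within [20 MHz, 89 MHz]: 26.5 MHz, 45.5 MHz, 62.5 MHz, 81.5 MHz.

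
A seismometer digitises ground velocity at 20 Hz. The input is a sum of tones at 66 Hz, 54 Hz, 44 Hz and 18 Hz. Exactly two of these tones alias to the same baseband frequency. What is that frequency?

6 Hz

fs/2 = 10 Hz.
66 Hz mod fs = 6 Hz.
6 Hz ≤ fs/2 = 10 Hz, appears at 6 Hz.
54 Hz mod fs = 14 Hz.
14 Hz > fs/2 = 10 Hz, folds to fs − 14 Hz = 6 Hz.
44 Hz mod fs = 4 Hz.
4 Hz ≤ fs/2 = 10 Hz, appears at 4 Hz.
18 Hz > fs/2 = 10 Hz, folds to fs − 18 Hz = 2 Hz.
54 Hz and 66 Hz both map to 6 Hz.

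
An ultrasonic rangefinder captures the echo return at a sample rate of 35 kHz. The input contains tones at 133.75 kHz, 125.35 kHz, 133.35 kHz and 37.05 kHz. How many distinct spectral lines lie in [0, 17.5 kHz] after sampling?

fs/2 = 17.5 kHz.
133.75 kHz mod fs = 28.75 kHz.
28.75 kHz > fs/2 = 17.5 kHz, folds to fs − 28.75 kHz = 6.25 kHz.
125.35 kHz mod fs = 20.35 kHz.
20.35 kHz > fs/2 = 17.5 kHz, folds to fs − 20.35 kHz = 14.65 kHz.
133.35 kHz mod fs = 28.35 kHz.
28.35 kHz > fs/2 = 17.5 kHz, folds to fs − 28.35 kHz = 6.65 kHz.
37.05 kHz mod fs = 2.05 kHz.
2.05 kHz ≤ fs/2 = 17.5 kHz, appears at 2.05 kHz.
Distinct values: {2.05 kHz, 6.25 kHz, 6.65 kHz, 14.65 kHz} → 4.

4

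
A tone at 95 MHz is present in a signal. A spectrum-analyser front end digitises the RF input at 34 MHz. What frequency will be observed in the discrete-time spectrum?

7 MHz

95 MHz mod fs = 27 MHz.
27 MHz > fs/2 = 17 MHz, folds to fs − 27 MHz = 7 MHz.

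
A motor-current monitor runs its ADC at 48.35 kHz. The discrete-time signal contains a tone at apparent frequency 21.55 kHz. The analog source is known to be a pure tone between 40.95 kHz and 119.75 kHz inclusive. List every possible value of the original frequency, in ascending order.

Frequencies that alias to 21.55 kHz are k·fs ± 21.55 kHz for integer k ≥ 0.
k=0: 21.55 kHz.
k=1: 26.8 kHz, 69.9 kHz.
k=2: 75.15 kHz, 118.25 kHz.
k=3: 123.5 kHz, 166.6 kHz.
Within [40.95 kHz, 119.75 kHz]: 69.9 kHz, 75.15 kHz, 118.25 kHz.

69.9 kHz, 75.15 kHz, 118.25 kHz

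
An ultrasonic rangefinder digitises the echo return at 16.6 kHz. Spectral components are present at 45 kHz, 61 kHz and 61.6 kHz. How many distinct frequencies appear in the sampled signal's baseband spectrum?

2

fs/2 = 8.3 kHz.
45 kHz mod fs = 11.8 kHz.
11.8 kHz > fs/2 = 8.3 kHz, folds to fs − 11.8 kHz = 4.8 kHz.
61 kHz mod fs = 11.2 kHz.
11.2 kHz > fs/2 = 8.3 kHz, folds to fs − 11.2 kHz = 5.4 kHz.
61.6 kHz mod fs = 11.8 kHz.
11.8 kHz > fs/2 = 8.3 kHz, folds to fs − 11.8 kHz = 4.8 kHz.
Distinct values: {4.8 kHz, 5.4 kHz} → 2.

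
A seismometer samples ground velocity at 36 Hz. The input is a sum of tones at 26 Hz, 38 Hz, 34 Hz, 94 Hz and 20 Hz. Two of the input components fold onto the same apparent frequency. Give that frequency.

fs/2 = 18 Hz.
26 Hz > fs/2 = 18 Hz, folds to fs − 26 Hz = 10 Hz.
38 Hz mod fs = 2 Hz.
2 Hz ≤ fs/2 = 18 Hz, appears at 2 Hz.
34 Hz > fs/2 = 18 Hz, folds to fs − 34 Hz = 2 Hz.
94 Hz mod fs = 22 Hz.
22 Hz > fs/2 = 18 Hz, folds to fs − 22 Hz = 14 Hz.
20 Hz > fs/2 = 18 Hz, folds to fs − 20 Hz = 16 Hz.
34 Hz and 38 Hz both map to 2 Hz.

2 Hz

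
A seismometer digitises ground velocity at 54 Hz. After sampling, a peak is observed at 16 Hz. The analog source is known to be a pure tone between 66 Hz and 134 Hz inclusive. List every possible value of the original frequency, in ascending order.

70 Hz, 92 Hz, 124 Hz

Frequencies that alias to 16 Hz are k·fs ± 16 Hz for integer k ≥ 0.
k=0: 16 Hz.
k=1: 38 Hz, 70 Hz.
k=2: 92 Hz, 124 Hz.
k=3: 146 Hz, 178 Hz.
Within [66 Hz, 134 Hz]: 70 Hz, 92 Hz, 124 Hz.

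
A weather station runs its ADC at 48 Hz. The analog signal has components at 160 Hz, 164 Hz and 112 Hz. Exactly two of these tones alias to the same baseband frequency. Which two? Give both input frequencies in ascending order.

fs/2 = 24 Hz.
160 Hz mod fs = 16 Hz.
16 Hz ≤ fs/2 = 24 Hz, appears at 16 Hz.
164 Hz mod fs = 20 Hz.
20 Hz ≤ fs/2 = 24 Hz, appears at 20 Hz.
112 Hz mod fs = 16 Hz.
16 Hz ≤ fs/2 = 24 Hz, appears at 16 Hz.
112 Hz and 160 Hz both map to 16 Hz.

112 Hz, 160 Hz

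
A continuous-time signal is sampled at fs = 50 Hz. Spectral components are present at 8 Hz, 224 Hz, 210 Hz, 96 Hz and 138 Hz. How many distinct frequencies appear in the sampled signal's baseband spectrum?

fs/2 = 25 Hz.
8 Hz ≤ fs/2 = 25 Hz, passes unchanged.
224 Hz mod fs = 24 Hz.
24 Hz ≤ fs/2 = 25 Hz, appears at 24 Hz.
210 Hz mod fs = 10 Hz.
10 Hz ≤ fs/2 = 25 Hz, appears at 10 Hz.
96 Hz mod fs = 46 Hz.
46 Hz > fs/2 = 25 Hz, folds to fs − 46 Hz = 4 Hz.
138 Hz mod fs = 38 Hz.
38 Hz > fs/2 = 25 Hz, folds to fs − 38 Hz = 12 Hz.
Distinct values: {4 Hz, 8 Hz, 10 Hz, 12 Hz, 24 Hz} → 5.

5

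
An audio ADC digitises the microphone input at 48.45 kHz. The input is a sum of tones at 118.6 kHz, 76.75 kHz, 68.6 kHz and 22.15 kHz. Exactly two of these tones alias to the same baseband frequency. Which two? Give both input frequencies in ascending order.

68.6 kHz, 76.75 kHz

fs/2 = 24.225 kHz.
118.6 kHz mod fs = 21.7 kHz.
21.7 kHz ≤ fs/2 = 24.225 kHz, appears at 21.7 kHz.
76.75 kHz mod fs = 28.3 kHz.
28.3 kHz > fs/2 = 24.225 kHz, folds to fs − 28.3 kHz = 20.15 kHz.
68.6 kHz mod fs = 20.15 kHz.
20.15 kHz ≤ fs/2 = 24.225 kHz, appears at 20.15 kHz.
22.15 kHz ≤ fs/2 = 24.225 kHz, passes unchanged.
68.6 kHz and 76.75 kHz both map to 20.15 kHz.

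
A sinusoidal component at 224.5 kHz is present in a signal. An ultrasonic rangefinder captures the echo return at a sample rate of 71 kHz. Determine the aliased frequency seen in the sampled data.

224.5 kHz mod fs = 11.5 kHz.
11.5 kHz ≤ fs/2 = 35.5 kHz, appears at 11.5 kHz.

11.5 kHz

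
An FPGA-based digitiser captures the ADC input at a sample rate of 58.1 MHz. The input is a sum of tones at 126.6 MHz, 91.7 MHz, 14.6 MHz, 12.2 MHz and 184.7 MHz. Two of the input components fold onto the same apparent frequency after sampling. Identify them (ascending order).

fs/2 = 29.05 MHz.
126.6 MHz mod fs = 10.4 MHz.
10.4 MHz ≤ fs/2 = 29.05 MHz, appears at 10.4 MHz.
91.7 MHz mod fs = 33.6 MHz.
33.6 MHz > fs/2 = 29.05 MHz, folds to fs − 33.6 MHz = 24.5 MHz.
14.6 MHz ≤ fs/2 = 29.05 MHz, passes unchanged.
12.2 MHz ≤ fs/2 = 29.05 MHz, passes unchanged.
184.7 MHz mod fs = 10.4 MHz.
10.4 MHz ≤ fs/2 = 29.05 MHz, appears at 10.4 MHz.
126.6 MHz and 184.7 MHz both map to 10.4 MHz.

126.6 MHz, 184.7 MHz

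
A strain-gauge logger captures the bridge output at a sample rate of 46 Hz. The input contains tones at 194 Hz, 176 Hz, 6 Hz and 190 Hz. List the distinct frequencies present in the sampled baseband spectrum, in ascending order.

6 Hz, 8 Hz, 10 Hz

fs/2 = 23 Hz.
194 Hz mod fs = 10 Hz.
10 Hz ≤ fs/2 = 23 Hz, appears at 10 Hz.
176 Hz mod fs = 38 Hz.
38 Hz > fs/2 = 23 Hz, folds to fs − 38 Hz = 8 Hz.
6 Hz ≤ fs/2 = 23 Hz, passes unchanged.
190 Hz mod fs = 6 Hz.
6 Hz ≤ fs/2 = 23 Hz, appears at 6 Hz.
Distinct values: {6 Hz, 8 Hz, 10 Hz}.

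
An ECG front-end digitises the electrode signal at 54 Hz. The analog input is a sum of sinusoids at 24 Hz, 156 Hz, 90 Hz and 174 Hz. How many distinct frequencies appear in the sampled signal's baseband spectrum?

4

fs/2 = 27 Hz.
24 Hz ≤ fs/2 = 27 Hz, passes unchanged.
156 Hz mod fs = 48 Hz.
48 Hz > fs/2 = 27 Hz, folds to fs − 48 Hz = 6 Hz.
90 Hz mod fs = 36 Hz.
36 Hz > fs/2 = 27 Hz, folds to fs − 36 Hz = 18 Hz.
174 Hz mod fs = 12 Hz.
12 Hz ≤ fs/2 = 27 Hz, appears at 12 Hz.
Distinct values: {6 Hz, 12 Hz, 18 Hz, 24 Hz} → 4.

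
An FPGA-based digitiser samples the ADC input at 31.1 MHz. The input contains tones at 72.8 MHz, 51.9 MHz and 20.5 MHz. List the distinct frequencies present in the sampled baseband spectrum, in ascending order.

10.3 MHz, 10.6 MHz

fs/2 = 15.55 MHz.
72.8 MHz mod fs = 10.6 MHz.
10.6 MHz ≤ fs/2 = 15.55 MHz, appears at 10.6 MHz.
51.9 MHz mod fs = 20.8 MHz.
20.8 MHz > fs/2 = 15.55 MHz, folds to fs − 20.8 MHz = 10.3 MHz.
20.5 MHz > fs/2 = 15.55 MHz, folds to fs − 20.5 MHz = 10.6 MHz.
Distinct values: {10.3 MHz, 10.6 MHz}.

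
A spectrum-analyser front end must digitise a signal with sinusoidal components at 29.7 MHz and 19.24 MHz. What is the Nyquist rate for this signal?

Highest-frequency component: 29.7 MHz.
Nyquist rate = 2 × 29.7 MHz = 59.4 MHz.

59.4 MHz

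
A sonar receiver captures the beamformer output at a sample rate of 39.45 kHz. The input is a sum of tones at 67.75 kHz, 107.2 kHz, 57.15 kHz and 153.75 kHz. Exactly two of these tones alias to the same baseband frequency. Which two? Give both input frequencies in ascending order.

67.75 kHz, 107.2 kHz

fs/2 = 19.725 kHz.
67.75 kHz mod fs = 28.3 kHz.
28.3 kHz > fs/2 = 19.725 kHz, folds to fs − 28.3 kHz = 11.15 kHz.
107.2 kHz mod fs = 28.3 kHz.
28.3 kHz > fs/2 = 19.725 kHz, folds to fs − 28.3 kHz = 11.15 kHz.
57.15 kHz mod fs = 17.7 kHz.
17.7 kHz ≤ fs/2 = 19.725 kHz, appears at 17.7 kHz.
153.75 kHz mod fs = 35.4 kHz.
35.4 kHz > fs/2 = 19.725 kHz, folds to fs − 35.4 kHz = 4.05 kHz.
67.75 kHz and 107.2 kHz both map to 11.15 kHz.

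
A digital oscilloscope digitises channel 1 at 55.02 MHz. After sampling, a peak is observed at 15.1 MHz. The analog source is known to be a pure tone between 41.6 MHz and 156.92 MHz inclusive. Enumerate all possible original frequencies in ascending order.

70.12 MHz, 94.94 MHz, 125.14 MHz, 149.96 MHz

Frequencies that alias to 15.1 MHz are k·fs ± 15.1 MHz for integer k ≥ 0.
k=0: 15.1 MHz.
k=1: 39.92 MHz, 70.12 MHz.
k=2: 94.94 MHz, 125.14 MHz.
k=3: 149.96 MHz, 180.16 MHz.
k=4: 204.98 MHz, 235.18 MHz.
Within [41.6 MHz, 156.92 MHz]: 70.12 MHz, 94.94 MHz, 125.14 MHz, 149.96 MHz.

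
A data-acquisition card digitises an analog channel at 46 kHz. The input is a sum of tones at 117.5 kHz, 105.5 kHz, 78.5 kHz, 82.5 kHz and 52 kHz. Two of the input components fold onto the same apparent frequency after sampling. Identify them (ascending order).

fs/2 = 23 kHz.
117.5 kHz mod fs = 25.5 kHz.
25.5 kHz > fs/2 = 23 kHz, folds to fs − 25.5 kHz = 20.5 kHz.
105.5 kHz mod fs = 13.5 kHz.
13.5 kHz ≤ fs/2 = 23 kHz, appears at 13.5 kHz.
78.5 kHz mod fs = 32.5 kHz.
32.5 kHz > fs/2 = 23 kHz, folds to fs − 32.5 kHz = 13.5 kHz.
82.5 kHz mod fs = 36.5 kHz.
36.5 kHz > fs/2 = 23 kHz, folds to fs − 36.5 kHz = 9.5 kHz.
52 kHz mod fs = 6 kHz.
6 kHz ≤ fs/2 = 23 kHz, appears at 6 kHz.
78.5 kHz and 105.5 kHz both map to 13.5 kHz.

78.5 kHz, 105.5 kHz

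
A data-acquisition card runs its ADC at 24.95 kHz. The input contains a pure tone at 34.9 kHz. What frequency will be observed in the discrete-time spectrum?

34.9 kHz mod fs = 9.95 kHz.
9.95 kHz ≤ fs/2 = 12.475 kHz, appears at 9.95 kHz.

9.95 kHz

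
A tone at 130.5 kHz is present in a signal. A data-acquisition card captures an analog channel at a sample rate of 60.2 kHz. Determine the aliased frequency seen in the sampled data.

130.5 kHz mod fs = 10.1 kHz.
10.1 kHz ≤ fs/2 = 30.1 kHz, appears at 10.1 kHz.

10.1 kHz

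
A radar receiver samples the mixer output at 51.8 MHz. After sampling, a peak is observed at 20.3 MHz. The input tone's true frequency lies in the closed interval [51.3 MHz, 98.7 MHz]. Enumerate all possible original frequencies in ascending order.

Frequencies that alias to 20.3 MHz are k·fs ± 20.3 MHz for integer k ≥ 0.
k=0: 20.3 MHz.
k=1: 31.5 MHz, 72.1 MHz.
k=2: 83.3 MHz, 123.9 MHz.
k=3: 135.1 MHz, 175.7 MHz.
Within [51.3 MHz, 98.7 MHz]: 72.1 MHz, 83.3 MHz.

72.1 MHz, 83.3 MHz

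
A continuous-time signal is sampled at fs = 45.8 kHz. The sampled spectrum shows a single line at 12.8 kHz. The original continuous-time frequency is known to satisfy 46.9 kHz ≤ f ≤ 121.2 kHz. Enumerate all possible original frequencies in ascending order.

Frequencies that alias to 12.8 kHz are k·fs ± 12.8 kHz for integer k ≥ 0.
k=0: 12.8 kHz.
k=1: 33 kHz, 58.6 kHz.
k=2: 78.8 kHz, 104.4 kHz.
k=3: 124.6 kHz, 150.2 kHz.
Within [46.9 kHz, 121.2 kHz]: 58.6 kHz, 78.8 kHz, 104.4 kHz.

58.6 kHz, 78.8 kHz, 104.4 kHz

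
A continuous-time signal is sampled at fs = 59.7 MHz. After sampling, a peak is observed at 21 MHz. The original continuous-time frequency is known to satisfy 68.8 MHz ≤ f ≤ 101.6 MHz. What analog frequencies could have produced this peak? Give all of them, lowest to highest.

Frequencies that alias to 21 MHz are k·fs ± 21 MHz for integer k ≥ 0.
k=0: 21 MHz.
k=1: 38.7 MHz, 80.7 MHz.
k=2: 98.4 MHz, 140.4 MHz.
k=3: 158.1 MHz, 200.1 MHz.
Within [68.8 MHz, 101.6 MHz]: 80.7 MHz, 98.4 MHz.

80.7 MHz, 98.4 MHz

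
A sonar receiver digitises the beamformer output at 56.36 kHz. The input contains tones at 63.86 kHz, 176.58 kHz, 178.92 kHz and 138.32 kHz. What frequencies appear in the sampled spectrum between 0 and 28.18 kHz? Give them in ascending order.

fs/2 = 28.18 kHz.
63.86 kHz mod fs = 7.5 kHz.
7.5 kHz ≤ fs/2 = 28.18 kHz, appears at 7.5 kHz.
176.58 kHz mod fs = 7.5 kHz.
7.5 kHz ≤ fs/2 = 28.18 kHz, appears at 7.5 kHz.
178.92 kHz mod fs = 9.84 kHz.
9.84 kHz ≤ fs/2 = 28.18 kHz, appears at 9.84 kHz.
138.32 kHz mod fs = 25.6 kHz.
25.6 kHz ≤ fs/2 = 28.18 kHz, appears at 25.6 kHz.
Distinct values: {7.5 kHz, 9.84 kHz, 25.6 kHz}.

7.5 kHz, 9.84 kHz, 25.6 kHz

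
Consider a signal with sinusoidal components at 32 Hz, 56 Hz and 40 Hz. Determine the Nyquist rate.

Highest-frequency component: 56 Hz.
Nyquist rate = 2 × 56 Hz = 112 Hz.

112 Hz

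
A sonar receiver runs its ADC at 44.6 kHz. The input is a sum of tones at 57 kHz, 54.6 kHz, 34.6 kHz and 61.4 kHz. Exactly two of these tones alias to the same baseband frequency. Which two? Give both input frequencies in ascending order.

34.6 kHz, 54.6 kHz

fs/2 = 22.3 kHz.
57 kHz mod fs = 12.4 kHz.
12.4 kHz ≤ fs/2 = 22.3 kHz, appears at 12.4 kHz.
54.6 kHz mod fs = 10 kHz.
10 kHz ≤ fs/2 = 22.3 kHz, appears at 10 kHz.
34.6 kHz > fs/2 = 22.3 kHz, folds to fs − 34.6 kHz = 10 kHz.
61.4 kHz mod fs = 16.8 kHz.
16.8 kHz ≤ fs/2 = 22.3 kHz, appears at 16.8 kHz.
34.6 kHz and 54.6 kHz both map to 10 kHz.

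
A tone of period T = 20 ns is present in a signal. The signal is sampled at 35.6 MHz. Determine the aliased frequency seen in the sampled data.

14.4 MHz

T = 20 ns → f = 1/T = 50 MHz.
50 MHz mod fs = 14.4 MHz.
14.4 MHz ≤ fs/2 = 17.8 MHz, appears at 14.4 MHz.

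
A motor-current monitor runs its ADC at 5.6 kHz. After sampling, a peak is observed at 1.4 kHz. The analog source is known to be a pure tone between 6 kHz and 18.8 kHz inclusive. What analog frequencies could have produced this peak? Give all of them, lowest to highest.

7 kHz, 9.8 kHz, 12.6 kHz, 15.4 kHz, 18.2 kHz

Frequencies that alias to 1.4 kHz are k·fs ± 1.4 kHz for integer k ≥ 0.
k=0: 1.4 kHz.
k=1: 4.2 kHz, 7 kHz.
k=2: 9.8 kHz, 12.6 kHz.
k=3: 15.4 kHz, 18.2 kHz.
k=4: 21 kHz, 23.8 kHz.
Within [6 kHz, 18.8 kHz]: 7 kHz, 9.8 kHz, 12.6 kHz, 15.4 kHz, 18.2 kHz.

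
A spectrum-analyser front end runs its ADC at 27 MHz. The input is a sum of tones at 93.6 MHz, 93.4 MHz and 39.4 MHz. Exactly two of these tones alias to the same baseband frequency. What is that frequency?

12.4 MHz

fs/2 = 13.5 MHz.
93.6 MHz mod fs = 12.6 MHz.
12.6 MHz ≤ fs/2 = 13.5 MHz, appears at 12.6 MHz.
93.4 MHz mod fs = 12.4 MHz.
12.4 MHz ≤ fs/2 = 13.5 MHz, appears at 12.4 MHz.
39.4 MHz mod fs = 12.4 MHz.
12.4 MHz ≤ fs/2 = 13.5 MHz, appears at 12.4 MHz.
39.4 MHz and 93.4 MHz both map to 12.4 MHz.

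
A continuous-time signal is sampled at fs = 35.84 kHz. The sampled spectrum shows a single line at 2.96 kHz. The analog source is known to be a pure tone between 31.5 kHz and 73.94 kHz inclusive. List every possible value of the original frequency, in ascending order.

Frequencies that alias to 2.96 kHz are k·fs ± 2.96 kHz for integer k ≥ 0.
k=0: 2.96 kHz.
k=1: 32.88 kHz, 38.8 kHz.
k=2: 68.72 kHz, 74.64 kHz.
k=3: 104.56 kHz, 110.48 kHz.
Within [31.5 kHz, 73.94 kHz]: 32.88 kHz, 38.8 kHz, 68.72 kHz.

32.88 kHz, 38.8 kHz, 68.72 kHz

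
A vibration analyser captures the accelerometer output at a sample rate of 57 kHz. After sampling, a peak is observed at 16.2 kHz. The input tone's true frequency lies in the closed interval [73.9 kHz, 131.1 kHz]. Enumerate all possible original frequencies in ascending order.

Frequencies that alias to 16.2 kHz are k·fs ± 16.2 kHz for integer k ≥ 0.
k=0: 16.2 kHz.
k=1: 40.8 kHz, 73.2 kHz.
k=2: 97.8 kHz, 130.2 kHz.
k=3: 154.8 kHz, 187.2 kHz.
Within [73.9 kHz, 131.1 kHz]: 97.8 kHz, 130.2 kHz.

97.8 kHz, 130.2 kHz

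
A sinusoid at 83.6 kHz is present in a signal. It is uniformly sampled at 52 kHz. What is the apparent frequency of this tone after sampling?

83.6 kHz mod fs = 31.6 kHz.
31.6 kHz > fs/2 = 26 kHz, folds to fs − 31.6 kHz = 20.4 kHz.

20.4 kHz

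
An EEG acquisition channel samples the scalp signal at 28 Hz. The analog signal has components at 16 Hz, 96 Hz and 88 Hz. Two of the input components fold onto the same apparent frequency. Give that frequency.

12 Hz

fs/2 = 14 Hz.
16 Hz > fs/2 = 14 Hz, folds to fs − 16 Hz = 12 Hz.
96 Hz mod fs = 12 Hz.
12 Hz ≤ fs/2 = 14 Hz, appears at 12 Hz.
88 Hz mod fs = 4 Hz.
4 Hz ≤ fs/2 = 14 Hz, appears at 4 Hz.
16 Hz and 96 Hz both map to 12 Hz.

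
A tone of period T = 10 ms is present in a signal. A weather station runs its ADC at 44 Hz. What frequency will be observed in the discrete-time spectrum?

12 Hz

T = 10 ms → f = 1/T = 100 Hz.
100 Hz mod fs = 12 Hz.
12 Hz ≤ fs/2 = 22 Hz, appears at 12 Hz.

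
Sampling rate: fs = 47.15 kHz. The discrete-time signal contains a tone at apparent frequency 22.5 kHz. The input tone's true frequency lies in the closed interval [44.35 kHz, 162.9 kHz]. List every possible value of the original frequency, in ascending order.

69.65 kHz, 71.8 kHz, 116.8 kHz, 118.95 kHz

Frequencies that alias to 22.5 kHz are k·fs ± 22.5 kHz for integer k ≥ 0.
k=0: 22.5 kHz.
k=1: 24.65 kHz, 69.65 kHz.
k=2: 71.8 kHz, 116.8 kHz.
k=3: 118.95 kHz, 163.95 kHz.
k=4: 166.1 kHz, 211.1 kHz.
Within [44.35 kHz, 162.9 kHz]: 69.65 kHz, 71.8 kHz, 116.8 kHz, 118.95 kHz.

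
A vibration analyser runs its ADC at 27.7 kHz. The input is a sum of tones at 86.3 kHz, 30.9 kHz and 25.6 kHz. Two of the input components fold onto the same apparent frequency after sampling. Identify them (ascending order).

30.9 kHz, 86.3 kHz

fs/2 = 13.85 kHz.
86.3 kHz mod fs = 3.2 kHz.
3.2 kHz ≤ fs/2 = 13.85 kHz, appears at 3.2 kHz.
30.9 kHz mod fs = 3.2 kHz.
3.2 kHz ≤ fs/2 = 13.85 kHz, appears at 3.2 kHz.
25.6 kHz > fs/2 = 13.85 kHz, folds to fs − 25.6 kHz = 2.1 kHz.
30.9 kHz and 86.3 kHz both map to 3.2 kHz.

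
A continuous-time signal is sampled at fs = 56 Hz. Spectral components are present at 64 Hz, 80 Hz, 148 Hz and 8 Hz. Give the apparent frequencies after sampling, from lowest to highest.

8 Hz, 20 Hz, 24 Hz

fs/2 = 28 Hz.
64 Hz mod fs = 8 Hz.
8 Hz ≤ fs/2 = 28 Hz, appears at 8 Hz.
80 Hz mod fs = 24 Hz.
24 Hz ≤ fs/2 = 28 Hz, appears at 24 Hz.
148 Hz mod fs = 36 Hz.
36 Hz > fs/2 = 28 Hz, folds to fs − 36 Hz = 20 Hz.
8 Hz ≤ fs/2 = 28 Hz, passes unchanged.
Distinct values: {8 Hz, 20 Hz, 24 Hz}.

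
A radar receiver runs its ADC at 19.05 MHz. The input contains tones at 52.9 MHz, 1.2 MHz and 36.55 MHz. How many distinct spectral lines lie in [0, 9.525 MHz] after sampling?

3

fs/2 = 9.525 MHz.
52.9 MHz mod fs = 14.8 MHz.
14.8 MHz > fs/2 = 9.525 MHz, folds to fs − 14.8 MHz = 4.25 MHz.
1.2 MHz ≤ fs/2 = 9.525 MHz, passes unchanged.
36.55 MHz mod fs = 17.5 MHz.
17.5 MHz > fs/2 = 9.525 MHz, folds to fs − 17.5 MHz = 1.55 MHz.
Distinct values: {1.2 MHz, 1.55 MHz, 4.25 MHz} → 3.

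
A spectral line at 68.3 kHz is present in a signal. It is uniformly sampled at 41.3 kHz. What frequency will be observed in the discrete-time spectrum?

68.3 kHz mod fs = 27 kHz.
27 kHz > fs/2 = 20.65 kHz, folds to fs − 27 kHz = 14.3 kHz.

14.3 kHz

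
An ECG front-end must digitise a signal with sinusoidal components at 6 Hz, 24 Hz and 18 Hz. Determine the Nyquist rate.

48 Hz

Highest-frequency component: 24 Hz.
Nyquist rate = 2 × 24 Hz = 48 Hz.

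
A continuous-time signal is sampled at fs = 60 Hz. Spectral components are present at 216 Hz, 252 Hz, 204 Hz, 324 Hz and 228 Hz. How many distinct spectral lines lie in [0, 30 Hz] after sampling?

fs/2 = 30 Hz.
216 Hz mod fs = 36 Hz.
36 Hz > fs/2 = 30 Hz, folds to fs − 36 Hz = 24 Hz.
252 Hz mod fs = 12 Hz.
12 Hz ≤ fs/2 = 30 Hz, appears at 12 Hz.
204 Hz mod fs = 24 Hz.
24 Hz ≤ fs/2 = 30 Hz, appears at 24 Hz.
324 Hz mod fs = 24 Hz.
24 Hz ≤ fs/2 = 30 Hz, appears at 24 Hz.
228 Hz mod fs = 48 Hz.
48 Hz > fs/2 = 30 Hz, folds to fs − 48 Hz = 12 Hz.
Distinct values: {12 Hz, 24 Hz} → 2.

2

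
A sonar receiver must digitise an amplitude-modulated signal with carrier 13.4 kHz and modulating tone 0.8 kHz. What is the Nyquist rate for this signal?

AM sidebands sit at fc ± fm = 12.6 kHz and 14.2 kHz.
Highest-frequency component: 14.2 kHz.
Nyquist rate = 2 × 14.2 kHz = 28.4 kHz.

28.4 kHz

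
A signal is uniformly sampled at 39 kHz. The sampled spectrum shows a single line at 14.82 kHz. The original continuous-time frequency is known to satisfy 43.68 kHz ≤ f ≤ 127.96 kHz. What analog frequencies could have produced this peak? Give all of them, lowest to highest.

53.82 kHz, 63.18 kHz, 92.82 kHz, 102.18 kHz

Frequencies that alias to 14.82 kHz are k·fs ± 14.82 kHz for integer k ≥ 0.
k=0: 14.82 kHz.
k=1: 24.18 kHz, 53.82 kHz.
k=2: 63.18 kHz, 92.82 kHz.
k=3: 102.18 kHz, 131.82 kHz.
k=4: 141.18 kHz, 170.82 kHz.
Within [43.68 kHz, 127.96 kHz]: 53.82 kHz, 63.18 kHz, 92.82 kHz, 102.18 kHz.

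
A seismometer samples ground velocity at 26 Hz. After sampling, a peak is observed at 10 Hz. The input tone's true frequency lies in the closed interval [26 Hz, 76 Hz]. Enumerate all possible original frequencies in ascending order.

36 Hz, 42 Hz, 62 Hz, 68 Hz

Frequencies that alias to 10 Hz are k·fs ± 10 Hz for integer k ≥ 0.
k=0: 10 Hz.
k=1: 16 Hz, 36 Hz.
k=2: 42 Hz, 62 Hz.
k=3: 68 Hz, 88 Hz.
k=4: 94 Hz, 114 Hz.
Within [26 Hz, 76 Hz]: 36 Hz, 42 Hz, 62 Hz, 68 Hz.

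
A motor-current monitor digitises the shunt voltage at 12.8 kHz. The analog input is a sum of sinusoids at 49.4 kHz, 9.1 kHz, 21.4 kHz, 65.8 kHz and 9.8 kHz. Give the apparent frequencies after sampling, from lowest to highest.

1.8 kHz, 3 kHz, 3.7 kHz, 4.2 kHz

fs/2 = 6.4 kHz.
49.4 kHz mod fs = 11 kHz.
11 kHz > fs/2 = 6.4 kHz, folds to fs − 11 kHz = 1.8 kHz.
9.1 kHz > fs/2 = 6.4 kHz, folds to fs − 9.1 kHz = 3.7 kHz.
21.4 kHz mod fs = 8.6 kHz.
8.6 kHz > fs/2 = 6.4 kHz, folds to fs − 8.6 kHz = 4.2 kHz.
65.8 kHz mod fs = 1.8 kHz.
1.8 kHz ≤ fs/2 = 6.4 kHz, appears at 1.8 kHz.
9.8 kHz > fs/2 = 6.4 kHz, folds to fs − 9.8 kHz = 3 kHz.
Distinct values: {1.8 kHz, 3 kHz, 3.7 kHz, 4.2 kHz}.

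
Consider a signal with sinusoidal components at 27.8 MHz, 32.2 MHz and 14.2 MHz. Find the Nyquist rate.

64.4 MHz

Highest-frequency component: 32.2 MHz.
Nyquist rate = 2 × 32.2 MHz = 64.4 MHz.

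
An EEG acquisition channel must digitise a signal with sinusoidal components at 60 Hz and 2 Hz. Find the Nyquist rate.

Highest-frequency component: 60 Hz.
Nyquist rate = 2 × 60 Hz = 120 Hz.

120 Hz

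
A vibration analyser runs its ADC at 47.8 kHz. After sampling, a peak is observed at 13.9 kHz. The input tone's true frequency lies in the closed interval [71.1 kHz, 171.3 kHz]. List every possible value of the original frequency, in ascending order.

81.7 kHz, 109.5 kHz, 129.5 kHz, 157.3 kHz

Frequencies that alias to 13.9 kHz are k·fs ± 13.9 kHz for integer k ≥ 0.
k=0: 13.9 kHz.
k=1: 33.9 kHz, 61.7 kHz.
k=2: 81.7 kHz, 109.5 kHz.
k=3: 129.5 kHz, 157.3 kHz.
k=4: 177.3 kHz, 205.1 kHz.
Within [71.1 kHz, 171.3 kHz]: 81.7 kHz, 109.5 kHz, 129.5 kHz, 157.3 kHz.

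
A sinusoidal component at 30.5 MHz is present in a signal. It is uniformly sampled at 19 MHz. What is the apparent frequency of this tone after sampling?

7.5 MHz

30.5 MHz mod fs = 11.5 MHz.
11.5 MHz > fs/2 = 9.5 MHz, folds to fs − 11.5 MHz = 7.5 MHz.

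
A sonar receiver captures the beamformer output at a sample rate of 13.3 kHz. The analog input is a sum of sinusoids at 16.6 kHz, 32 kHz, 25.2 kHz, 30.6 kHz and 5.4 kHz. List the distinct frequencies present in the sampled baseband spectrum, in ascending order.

1.4 kHz, 3.3 kHz, 4 kHz, 5.4 kHz

fs/2 = 6.65 kHz.
16.6 kHz mod fs = 3.3 kHz.
3.3 kHz ≤ fs/2 = 6.65 kHz, appears at 3.3 kHz.
32 kHz mod fs = 5.4 kHz.
5.4 kHz ≤ fs/2 = 6.65 kHz, appears at 5.4 kHz.
25.2 kHz mod fs = 11.9 kHz.
11.9 kHz > fs/2 = 6.65 kHz, folds to fs − 11.9 kHz = 1.4 kHz.
30.6 kHz mod fs = 4 kHz.
4 kHz ≤ fs/2 = 6.65 kHz, appears at 4 kHz.
5.4 kHz ≤ fs/2 = 6.65 kHz, passes unchanged.
Distinct values: {1.4 kHz, 3.3 kHz, 4 kHz, 5.4 kHz}.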